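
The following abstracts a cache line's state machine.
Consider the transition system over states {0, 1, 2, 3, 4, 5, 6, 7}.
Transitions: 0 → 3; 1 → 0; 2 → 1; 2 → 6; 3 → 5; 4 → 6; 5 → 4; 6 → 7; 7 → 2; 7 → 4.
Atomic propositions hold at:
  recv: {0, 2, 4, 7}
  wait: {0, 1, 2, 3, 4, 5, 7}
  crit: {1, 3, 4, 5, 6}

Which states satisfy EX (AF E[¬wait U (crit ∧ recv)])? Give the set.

{0, 1, 2, 3, 5, 7}

Sat(¬wait) = {6}
Sat(crit ∧ recv) = {4}
E[¬wait U (crit ∧ recv)]: least fixpoint, start Z0 = Sat((crit ∧ recv)) = {4}, add states in Sat(¬wait) with some successor in Z. Already a fixed point.
Sat(E[¬wait U (crit ∧ recv)]) = {4}
AF E[¬wait U (crit ∧ recv)]: least fixpoint, start Z0 = {4}, add states with every successor in Z. Z1 = {4, 5}; Z2 = {3, 4, 5}; Z3 = {0, 3, 4, 5}; Z4 = {0, 1, 3, 4, 5}; fixed.
Sat(AF E[¬wait U (crit ∧ recv)]) = {0, 1, 3, 4, 5}
Sat(EX (AF E[¬wait U (crit ∧ recv)])) = {s : some successor in {0, 1, 3, 4, 5}} = {0, 1, 2, 3, 5, 7}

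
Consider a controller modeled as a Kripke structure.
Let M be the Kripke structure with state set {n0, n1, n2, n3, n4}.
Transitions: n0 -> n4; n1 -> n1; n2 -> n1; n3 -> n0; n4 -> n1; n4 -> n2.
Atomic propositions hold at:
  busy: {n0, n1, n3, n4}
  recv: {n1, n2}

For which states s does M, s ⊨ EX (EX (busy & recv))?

{n0, n1, n2, n4}

Sat(busy & recv) = {n1}
Sat(EX (busy & recv)) = {s : some successor in {n1}} = {n1, n2, n4}
Sat(EX (EX (busy & recv))) = {s : some successor in {n1, n2, n4}} = {n0, n1, n2, n4}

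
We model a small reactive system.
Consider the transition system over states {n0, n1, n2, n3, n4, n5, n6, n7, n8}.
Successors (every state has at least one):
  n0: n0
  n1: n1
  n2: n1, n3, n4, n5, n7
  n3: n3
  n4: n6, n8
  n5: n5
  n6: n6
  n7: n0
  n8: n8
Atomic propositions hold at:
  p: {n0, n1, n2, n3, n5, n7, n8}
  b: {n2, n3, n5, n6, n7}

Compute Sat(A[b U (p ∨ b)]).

Sat(p ∨ b) = {n0, n1, n2, n3, n5, n6, n7, n8}
A[b U (p ∨ b)]: least fixpoint, start Z0 = Sat((p ∨ b)) = {n0, n1, n2, n3, n5, n6, n7, n8}, add states in Sat(b) with every successor in Z. Already a fixed point.
Sat(A[b U (p ∨ b)]) = {n0, n1, n2, n3, n5, n6, n7, n8}

{n0, n1, n2, n3, n5, n6, n7, n8}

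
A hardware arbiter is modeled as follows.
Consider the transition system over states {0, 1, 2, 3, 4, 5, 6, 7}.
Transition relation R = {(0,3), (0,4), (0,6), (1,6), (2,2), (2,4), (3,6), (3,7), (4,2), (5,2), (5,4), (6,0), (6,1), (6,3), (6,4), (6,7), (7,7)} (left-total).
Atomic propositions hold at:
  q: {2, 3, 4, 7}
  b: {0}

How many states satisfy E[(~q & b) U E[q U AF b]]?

Sat(~q) = {0, 1, 5, 6}
Sat(~q & b) = {0}
AF b: least fixpoint, start Z0 = {0}, add states with every successor in Z. Already a fixed point.
Sat(AF b) = {0}
E[q U AF b]: least fixpoint, start Z0 = Sat(AF b) = {0}, add states in Sat(q) with some successor in Z. Already a fixed point.
Sat(E[q U AF b]) = {0}
E[(~q & b) U E[q U AF b]]: least fixpoint, start Z0 = Sat(E[q U AF b]) = {0}, add states in Sat(~q & b) with some successor in Z. Already a fixed point.
Sat(E[(~q & b) U E[q U AF b]]) = {0}
|Sat(E[(~q & b) U E[q U AF b]])| = |{0}| = 1.

1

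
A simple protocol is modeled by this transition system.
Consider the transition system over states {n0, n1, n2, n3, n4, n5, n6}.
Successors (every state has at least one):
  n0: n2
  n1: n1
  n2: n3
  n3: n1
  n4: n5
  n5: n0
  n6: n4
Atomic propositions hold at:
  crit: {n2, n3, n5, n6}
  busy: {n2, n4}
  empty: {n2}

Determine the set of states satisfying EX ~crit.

Sat(~crit) = {n0, n1, n4}
Sat(EX ~crit) = {s : some successor in {n0, n1, n4}} = {n1, n3, n5, n6}

{n1, n3, n5, n6}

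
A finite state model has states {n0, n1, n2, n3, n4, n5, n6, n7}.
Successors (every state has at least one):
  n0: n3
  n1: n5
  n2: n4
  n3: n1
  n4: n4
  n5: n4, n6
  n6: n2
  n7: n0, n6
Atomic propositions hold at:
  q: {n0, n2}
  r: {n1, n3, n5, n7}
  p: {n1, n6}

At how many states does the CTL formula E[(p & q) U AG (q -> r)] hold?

1

Sat(p & q) = ∅
Sat(q -> r) = {n1, n3, n4, n5, n6, n7}
AG (q -> r): greatest fixpoint, start Z0 = {n1, n3, n4, n5, n6, n7}, keep only states in Sat with every successor in Z. Z1 = {n1, n3, n4, n5}; Z2 = {n1, n3, n4}; Z3 = {n3, n4}; Z4 = {n4}; fixed.
Sat(AG (q -> r)) = {n4}
E[(p & q) U AG (q -> r)]: least fixpoint, start Z0 = Sat(AG (q -> r)) = {n4}, add states in Sat(p & q) with some successor in Z. Already a fixed point.
Sat(E[(p & q) U AG (q -> r)]) = {n4}
|Sat(E[(p & q) U AG (q -> r)])| = |{n4}| = 1.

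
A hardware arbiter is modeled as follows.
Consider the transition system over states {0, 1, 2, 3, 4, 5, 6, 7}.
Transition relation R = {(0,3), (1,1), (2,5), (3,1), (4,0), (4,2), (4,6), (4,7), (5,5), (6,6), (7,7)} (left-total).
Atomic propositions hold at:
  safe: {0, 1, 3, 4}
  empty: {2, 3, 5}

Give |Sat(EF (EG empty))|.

3

EG empty: greatest fixpoint, start Z0 = {2, 3, 5}, keep only states in Sat with some successor in Z. Z1 = {2, 5}; fixed.
Sat(EG empty) = {2, 5}
EF (EG empty): least fixpoint, start Z0 = {2, 5}, add states with some successor in Z. Z1 = {2, 4, 5}; fixed.
Sat(EF (EG empty)) = {2, 4, 5}
|Sat(EF (EG empty))| = |{2, 4, 5}| = 3.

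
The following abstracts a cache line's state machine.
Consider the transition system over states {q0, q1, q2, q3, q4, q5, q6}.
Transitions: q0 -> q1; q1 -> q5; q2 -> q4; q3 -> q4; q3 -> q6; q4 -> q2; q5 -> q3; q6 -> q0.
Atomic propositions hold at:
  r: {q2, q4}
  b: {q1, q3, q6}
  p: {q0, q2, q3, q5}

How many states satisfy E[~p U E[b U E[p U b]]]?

5

Sat(~p) = {q1, q4, q6}
E[p U b]: least fixpoint, start Z0 = Sat(b) = {q1, q3, q6}, add states in Sat(p) with some successor in Z. Z1 = {q0, q1, q3, q5, q6}; fixed.
Sat(E[p U b]) = {q0, q1, q3, q5, q6}
E[b U E[p U b]]: least fixpoint, start Z0 = Sat(E[p U b]) = {q0, q1, q3, q5, q6}, add states in Sat(b) with some successor in Z. Already a fixed point.
Sat(E[b U E[p U b]]) = {q0, q1, q3, q5, q6}
E[~p U E[b U E[p U b]]]: least fixpoint, start Z0 = Sat(E[b U E[p U b]]) = {q0, q1, q3, q5, q6}, add states in Sat(~p) with some successor in Z. Already a fixed point.
Sat(E[~p U E[b U E[p U b]]]) = {q0, q1, q3, q5, q6}
|Sat(E[~p U E[b U E[p U b]]])| = |{q0, q1, q3, q5, q6}| = 5.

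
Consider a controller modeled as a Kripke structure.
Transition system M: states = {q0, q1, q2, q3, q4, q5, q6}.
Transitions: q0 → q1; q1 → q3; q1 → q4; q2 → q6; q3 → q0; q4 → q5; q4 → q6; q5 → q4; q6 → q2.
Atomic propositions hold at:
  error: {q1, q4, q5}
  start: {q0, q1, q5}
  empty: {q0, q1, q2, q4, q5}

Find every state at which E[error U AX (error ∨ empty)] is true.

Sat(error ∨ empty) = {q0, q1, q2, q4, q5}
Sat(AX (error ∨ empty)) = {s : every successor in {q0, q1, q2, q4, q5}} = {q0, q3, q5, q6}
E[error U AX (error ∨ empty)]: least fixpoint, start Z0 = Sat(AX (error ∨ empty)) = {q0, q3, q5, q6}, add states in Sat(error) with some successor in Z. Z1 = {q0, q1, q3, q4, q5, q6}; fixed.
Sat(E[error U AX (error ∨ empty)]) = {q0, q1, q3, q4, q5, q6}

{q0, q1, q3, q4, q5, q6}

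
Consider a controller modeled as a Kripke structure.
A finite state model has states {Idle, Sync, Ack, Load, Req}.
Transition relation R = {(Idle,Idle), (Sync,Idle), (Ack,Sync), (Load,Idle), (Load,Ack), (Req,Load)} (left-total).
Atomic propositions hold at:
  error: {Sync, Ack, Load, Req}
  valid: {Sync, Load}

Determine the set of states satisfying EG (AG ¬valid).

{Idle}

Sat(¬valid) = {Idle, Ack, Req}
AG ¬valid: greatest fixpoint, start Z0 = {Idle, Ack, Req}, keep only states in Sat with every successor in Z. Z1 = {Idle}; fixed.
Sat(AG ¬valid) = {Idle}
EG (AG ¬valid): greatest fixpoint, start Z0 = {Idle}, keep only states in Sat with some successor in Z. Already a fixed point.
Sat(EG (AG ¬valid)) = {Idle}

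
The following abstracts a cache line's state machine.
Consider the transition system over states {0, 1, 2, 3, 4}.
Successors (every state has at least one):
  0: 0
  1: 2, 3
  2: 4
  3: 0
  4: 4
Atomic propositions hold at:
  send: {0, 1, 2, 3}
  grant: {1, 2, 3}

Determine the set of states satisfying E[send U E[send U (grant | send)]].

{0, 1, 2, 3}

Sat(grant | send) = {0, 1, 2, 3}
E[send U (grant | send)]: least fixpoint, start Z0 = Sat((grant | send)) = {0, 1, 2, 3}, add states in Sat(send) with some successor in Z. Already a fixed point.
Sat(E[send U (grant | send)]) = {0, 1, 2, 3}
E[send U E[send U (grant | send)]]: least fixpoint, start Z0 = Sat(E[send U (grant | send)]) = {0, 1, 2, 3}, add states in Sat(send) with some successor in Z. Already a fixed point.
Sat(E[send U E[send U (grant | send)]]) = {0, 1, 2, 3}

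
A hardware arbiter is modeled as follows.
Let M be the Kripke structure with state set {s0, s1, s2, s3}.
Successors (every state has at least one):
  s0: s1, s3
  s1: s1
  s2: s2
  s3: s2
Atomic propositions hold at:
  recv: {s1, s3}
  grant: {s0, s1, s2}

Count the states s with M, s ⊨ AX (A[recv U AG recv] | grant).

AG recv: greatest fixpoint, start Z0 = {s1, s3}, keep only states in Sat with every successor in Z. Z1 = {s1}; fixed.
Sat(AG recv) = {s1}
A[recv U AG recv]: least fixpoint, start Z0 = Sat(AG recv) = {s1}, add states in Sat(recv) with every successor in Z. Already a fixed point.
Sat(A[recv U AG recv]) = {s1}
Sat(A[recv U AG recv] | grant) = {s0, s1, s2}
Sat(AX (A[recv U AG recv] | grant)) = {s : every successor in {s0, s1, s2}} = {s1, s2, s3}
|Sat(AX (A[recv U AG recv] | grant))| = |{s1, s2, s3}| = 3.

3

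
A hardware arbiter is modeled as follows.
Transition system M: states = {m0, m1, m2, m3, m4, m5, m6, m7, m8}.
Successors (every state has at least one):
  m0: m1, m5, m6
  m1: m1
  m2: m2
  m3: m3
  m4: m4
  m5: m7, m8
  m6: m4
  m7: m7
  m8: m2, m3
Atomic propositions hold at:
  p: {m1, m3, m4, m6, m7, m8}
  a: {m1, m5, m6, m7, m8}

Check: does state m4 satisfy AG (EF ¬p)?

Sat(¬p) = {m0, m2, m5}
EF ¬p: least fixpoint, start Z0 = {m0, m2, m5}, add states with some successor in Z. Z1 = {m0, m2, m5, m8}; fixed.
Sat(EF ¬p) = {m0, m2, m5, m8}
AG (EF ¬p): greatest fixpoint, start Z0 = {m0, m2, m5, m8}, keep only states in Sat with every successor in Z. Z1 = {m2}; fixed.
Sat(AG (EF ¬p)) = {m2}
m4 ∉ Sat(AG (EF ¬p)) = {m2}, so the formula does not hold at m4.

No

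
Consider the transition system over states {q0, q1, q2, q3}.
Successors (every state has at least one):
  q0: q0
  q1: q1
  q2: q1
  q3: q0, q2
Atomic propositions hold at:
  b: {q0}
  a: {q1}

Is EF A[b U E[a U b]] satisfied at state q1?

E[a U b]: least fixpoint, start Z0 = Sat(b) = {q0}, add states in Sat(a) with some successor in Z. Already a fixed point.
Sat(E[a U b]) = {q0}
A[b U E[a U b]]: least fixpoint, start Z0 = Sat(E[a U b]) = {q0}, add states in Sat(b) with every successor in Z. Already a fixed point.
Sat(A[b U E[a U b]]) = {q0}
EF A[b U E[a U b]]: least fixpoint, start Z0 = {q0}, add states with some successor in Z. Z1 = {q0, q3}; fixed.
Sat(EF A[b U E[a U b]]) = {q0, q3}
q1 ∉ Sat(EF A[b U E[a U b]]) = {q0, q3}, so the formula does not hold at q1.

No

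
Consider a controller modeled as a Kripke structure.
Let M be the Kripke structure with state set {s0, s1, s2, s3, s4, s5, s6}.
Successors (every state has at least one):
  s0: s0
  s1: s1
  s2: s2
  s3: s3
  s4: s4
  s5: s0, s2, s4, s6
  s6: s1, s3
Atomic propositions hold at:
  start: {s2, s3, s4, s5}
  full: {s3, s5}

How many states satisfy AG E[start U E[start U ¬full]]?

Sat(¬full) = {s0, s1, s2, s4, s6}
E[start U ¬full]: least fixpoint, start Z0 = Sat(¬full) = {s0, s1, s2, s4, s6}, add states in Sat(start) with some successor in Z. Z1 = {s0, s1, s2, s4, s5, s6}; fixed.
Sat(E[start U ¬full]) = {s0, s1, s2, s4, s5, s6}
E[start U E[start U ¬full]]: least fixpoint, start Z0 = Sat(E[start U ¬full]) = {s0, s1, s2, s4, s5, s6}, add states in Sat(start) with some successor in Z. Already a fixed point.
Sat(E[start U E[start U ¬full]]) = {s0, s1, s2, s4, s5, s6}
AG E[start U E[start U ¬full]]: greatest fixpoint, start Z0 = {s0, s1, s2, s4, s5, s6}, keep only states in Sat with every successor in Z. Z1 = {s0, s1, s2, s4, s5}; Z2 = {s0, s1, s2, s4}; fixed.
Sat(AG E[start U E[start U ¬full]]) = {s0, s1, s2, s4}
|Sat(AG E[start U E[start U ¬full]])| = |{s0, s1, s2, s4}| = 4.

4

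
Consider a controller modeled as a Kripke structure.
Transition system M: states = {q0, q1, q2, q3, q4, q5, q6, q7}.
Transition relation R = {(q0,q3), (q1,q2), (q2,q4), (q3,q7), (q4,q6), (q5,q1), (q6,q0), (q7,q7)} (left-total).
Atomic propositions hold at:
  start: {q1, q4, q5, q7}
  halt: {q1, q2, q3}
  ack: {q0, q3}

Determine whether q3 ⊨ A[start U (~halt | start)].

Sat(~halt) = {q0, q4, q5, q6, q7}
Sat(~halt | start) = {q0, q1, q4, q5, q6, q7}
A[start U (~halt | start)]: least fixpoint, start Z0 = Sat((~halt | start)) = {q0, q1, q4, q5, q6, q7}, add states in Sat(start) with every successor in Z. Already a fixed point.
Sat(A[start U (~halt | start)]) = {q0, q1, q4, q5, q6, q7}
q3 ∉ Sat(A[start U (~halt | start)]) = {q0, q1, q4, q5, q6, q7}, so the formula does not hold at q3.

No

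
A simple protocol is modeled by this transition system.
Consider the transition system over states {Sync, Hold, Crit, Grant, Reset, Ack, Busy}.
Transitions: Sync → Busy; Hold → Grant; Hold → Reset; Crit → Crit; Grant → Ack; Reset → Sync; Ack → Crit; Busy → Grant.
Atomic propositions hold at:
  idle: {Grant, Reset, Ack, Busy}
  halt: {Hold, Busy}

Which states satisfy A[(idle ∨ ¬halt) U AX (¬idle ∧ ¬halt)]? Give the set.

Sat(¬halt) = {Sync, Crit, Grant, Reset, Ack}
Sat(idle ∨ ¬halt) = {Sync, Crit, Grant, Reset, Ack, Busy}
Sat(¬idle) = {Sync, Hold, Crit}
Sat(¬idle ∧ ¬halt) = {Sync, Crit}
Sat(AX (¬idle ∧ ¬halt)) = {s : every successor in {Sync, Crit}} = {Crit, Reset, Ack}
A[(idle ∨ ¬halt) U AX (¬idle ∧ ¬halt)]: least fixpoint, start Z0 = Sat(AX (¬idle ∧ ¬halt)) = {Crit, Reset, Ack}, add states in Sat(idle ∨ ¬halt) with every successor in Z. Z1 = {Crit, Grant, Reset, Ack}; Z2 = {Crit, Grant, Reset, Ack, Busy}; Z3 = {Sync, Crit, Grant, Reset, Ack, Busy}; fixed.
Sat(A[(idle ∨ ¬halt) U AX (¬idle ∧ ¬halt)]) = {Sync, Crit, Grant, Reset, Ack, Busy}

{Sync, Crit, Grant, Reset, Ack, Busy}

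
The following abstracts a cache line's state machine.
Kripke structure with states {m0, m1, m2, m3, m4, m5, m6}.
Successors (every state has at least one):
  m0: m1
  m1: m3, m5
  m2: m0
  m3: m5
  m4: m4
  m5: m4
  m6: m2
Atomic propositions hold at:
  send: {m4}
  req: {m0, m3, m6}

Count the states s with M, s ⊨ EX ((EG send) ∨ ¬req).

6

EG send: greatest fixpoint, start Z0 = {m4}, keep only states in Sat with some successor in Z. Already a fixed point.
Sat(EG send) = {m4}
Sat(¬req) = {m1, m2, m4, m5}
Sat((EG send) ∨ ¬req) = {m1, m2, m4, m5}
Sat(EX ((EG send) ∨ ¬req)) = {s : some successor in {m1, m2, m4, m5}} = {m0, m1, m3, m4, m5, m6}
|Sat(EX ((EG send) ∨ ¬req))| = |{m0, m1, m3, m4, m5, m6}| = 6.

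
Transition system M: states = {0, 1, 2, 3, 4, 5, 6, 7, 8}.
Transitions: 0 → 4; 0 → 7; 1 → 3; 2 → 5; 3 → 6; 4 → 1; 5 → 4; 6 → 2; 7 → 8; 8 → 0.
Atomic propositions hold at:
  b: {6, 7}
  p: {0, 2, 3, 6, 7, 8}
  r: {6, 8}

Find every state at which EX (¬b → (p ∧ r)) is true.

Sat(¬b) = {0, 1, 2, 3, 4, 5, 8}
Sat(p ∧ r) = {6, 8}
Sat(¬b → (p ∧ r)) = {6, 7, 8}
Sat(EX (¬b → (p ∧ r))) = {s : some successor in {6, 7, 8}} = {0, 3, 7}

{0, 3, 7}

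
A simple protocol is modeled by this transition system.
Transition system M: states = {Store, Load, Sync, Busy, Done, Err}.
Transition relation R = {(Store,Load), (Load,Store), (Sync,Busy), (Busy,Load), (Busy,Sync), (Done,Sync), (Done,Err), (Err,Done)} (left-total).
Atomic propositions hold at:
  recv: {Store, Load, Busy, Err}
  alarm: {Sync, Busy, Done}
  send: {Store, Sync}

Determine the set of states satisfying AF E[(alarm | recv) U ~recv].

{Sync, Busy, Done, Err}

Sat(alarm | recv) = {Store, Load, Sync, Busy, Done, Err}
Sat(~recv) = {Sync, Done}
E[(alarm | recv) U ~recv]: least fixpoint, start Z0 = Sat(~recv) = {Sync, Done}, add states in Sat(alarm | recv) with some successor in Z. Z1 = {Sync, Busy, Done, Err}; fixed.
Sat(E[(alarm | recv) U ~recv]) = {Sync, Busy, Done, Err}
AF E[(alarm | recv) U ~recv]: least fixpoint, start Z0 = {Sync, Busy, Done, Err}, add states with every successor in Z. Already a fixed point.
Sat(AF E[(alarm | recv) U ~recv]) = {Sync, Busy, Done, Err}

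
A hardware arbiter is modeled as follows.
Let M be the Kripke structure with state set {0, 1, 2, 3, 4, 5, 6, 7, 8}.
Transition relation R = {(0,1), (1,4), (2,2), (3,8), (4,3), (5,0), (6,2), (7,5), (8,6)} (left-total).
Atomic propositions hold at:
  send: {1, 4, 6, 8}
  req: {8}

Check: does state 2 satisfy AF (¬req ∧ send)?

Sat(¬req) = {0, 1, 2, 3, 4, 5, 6, 7}
Sat(¬req ∧ send) = {1, 4, 6}
AF (¬req ∧ send): least fixpoint, start Z0 = {1, 4, 6}, add states with every successor in Z. Z1 = {0, 1, 4, 6, 8}; Z2 = {0, 1, 3, 4, 5, 6, 8}; Z3 = {0, 1, 3, 4, 5, 6, 7, 8}; fixed.
Sat(AF (¬req ∧ send)) = {0, 1, 3, 4, 5, 6, 7, 8}
2 ∉ Sat(AF (¬req ∧ send)) = {0, 1, 3, 4, 5, 6, 7, 8}, so the formula does not hold at 2.

No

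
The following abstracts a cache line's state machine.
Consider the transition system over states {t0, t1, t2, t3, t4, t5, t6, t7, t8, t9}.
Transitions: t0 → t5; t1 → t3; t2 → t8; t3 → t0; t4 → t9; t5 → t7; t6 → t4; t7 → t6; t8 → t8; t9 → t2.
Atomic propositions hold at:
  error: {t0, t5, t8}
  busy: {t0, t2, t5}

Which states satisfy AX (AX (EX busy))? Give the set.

{t1, t6}

Sat(EX busy) = {s : some successor in {t0, t2, t5}} = {t0, t3, t9}
Sat(AX (EX busy)) = {s : every successor in {t0, t3, t9}} = {t1, t3, t4}
Sat(AX (AX (EX busy))) = {s : every successor in {t1, t3, t4}} = {t1, t6}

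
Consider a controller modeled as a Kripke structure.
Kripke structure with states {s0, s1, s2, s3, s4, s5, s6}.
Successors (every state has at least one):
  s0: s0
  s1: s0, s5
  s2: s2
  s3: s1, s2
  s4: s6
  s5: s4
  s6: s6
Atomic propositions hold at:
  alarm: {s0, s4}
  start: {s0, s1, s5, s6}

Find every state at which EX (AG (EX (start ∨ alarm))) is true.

Sat(start ∨ alarm) = {s0, s1, s4, s5, s6}
Sat(EX (start ∨ alarm)) = {s : some successor in {s0, s1, s4, s5, s6}} = {s0, s1, s3, s4, s5, s6}
AG (EX (start ∨ alarm)): greatest fixpoint, start Z0 = {s0, s1, s3, s4, s5, s6}, keep only states in Sat with every successor in Z. Z1 = {s0, s1, s4, s5, s6}; fixed.
Sat(AG (EX (start ∨ alarm))) = {s0, s1, s4, s5, s6}
Sat(EX (AG (EX (start ∨ alarm)))) = {s : some successor in {s0, s1, s4, s5, s6}} = {s0, s1, s3, s4, s5, s6}

{s0, s1, s3, s4, s5, s6}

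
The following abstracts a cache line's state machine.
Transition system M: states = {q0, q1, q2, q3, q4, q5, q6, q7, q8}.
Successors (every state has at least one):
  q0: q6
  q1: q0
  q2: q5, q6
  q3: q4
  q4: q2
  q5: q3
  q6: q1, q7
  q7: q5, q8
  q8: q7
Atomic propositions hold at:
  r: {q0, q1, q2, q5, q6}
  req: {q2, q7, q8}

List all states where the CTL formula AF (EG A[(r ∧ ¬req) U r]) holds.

{q0, q1, q2, q3, q4, q5, q6}

Sat(¬req) = {q0, q1, q3, q4, q5, q6}
Sat(r ∧ ¬req) = {q0, q1, q5, q6}
A[(r ∧ ¬req) U r]: least fixpoint, start Z0 = Sat(r) = {q0, q1, q2, q5, q6}, add states in Sat(r ∧ ¬req) with every successor in Z. Already a fixed point.
Sat(A[(r ∧ ¬req) U r]) = {q0, q1, q2, q5, q6}
EG A[(r ∧ ¬req) U r]: greatest fixpoint, start Z0 = {q0, q1, q2, q5, q6}, keep only states in Sat with some successor in Z. Z1 = {q0, q1, q2, q6}; fixed.
Sat(EG A[(r ∧ ¬req) U r]) = {q0, q1, q2, q6}
AF (EG A[(r ∧ ¬req) U r]): least fixpoint, start Z0 = {q0, q1, q2, q6}, add states with every successor in Z. Z1 = {q0, q1, q2, q4, q6}; Z2 = {q0, q1, q2, q3, q4, q6}; Z3 = {q0, q1, q2, q3, q4, q5, q6}; fixed.
Sat(AF (EG A[(r ∧ ¬req) U r])) = {q0, q1, q2, q3, q4, q5, q6}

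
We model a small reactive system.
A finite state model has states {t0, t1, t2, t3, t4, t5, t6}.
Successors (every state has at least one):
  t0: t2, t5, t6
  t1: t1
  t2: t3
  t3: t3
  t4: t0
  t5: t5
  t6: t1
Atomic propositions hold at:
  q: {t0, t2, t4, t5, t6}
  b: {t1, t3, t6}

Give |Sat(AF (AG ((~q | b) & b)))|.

Sat(~q) = {t1, t3}
Sat(~q | b) = {t1, t3, t6}
Sat((~q | b) & b) = {t1, t3, t6}
AG ((~q | b) & b): greatest fixpoint, start Z0 = {t1, t3, t6}, keep only states in Sat with every successor in Z. Already a fixed point.
Sat(AG ((~q | b) & b)) = {t1, t3, t6}
AF (AG ((~q | b) & b)): least fixpoint, start Z0 = {t1, t3, t6}, add states with every successor in Z. Z1 = {t1, t2, t3, t6}; fixed.
Sat(AF (AG ((~q | b) & b))) = {t1, t2, t3, t6}
|Sat(AF (AG ((~q | b) & b)))| = |{t1, t2, t3, t6}| = 4.

4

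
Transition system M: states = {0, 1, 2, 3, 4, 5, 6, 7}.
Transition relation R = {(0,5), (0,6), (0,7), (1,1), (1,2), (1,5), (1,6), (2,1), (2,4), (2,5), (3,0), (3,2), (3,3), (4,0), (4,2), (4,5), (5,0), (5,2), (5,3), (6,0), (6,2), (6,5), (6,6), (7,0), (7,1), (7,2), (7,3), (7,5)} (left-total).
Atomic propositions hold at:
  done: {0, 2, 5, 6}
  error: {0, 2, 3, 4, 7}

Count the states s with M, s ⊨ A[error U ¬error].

Sat(¬error) = {1, 5, 6}
A[error U ¬error]: least fixpoint, start Z0 = Sat(¬error) = {1, 5, 6}, add states in Sat(error) with every successor in Z. Already a fixed point.
Sat(A[error U ¬error]) = {1, 5, 6}
|Sat(A[error U ¬error])| = |{1, 5, 6}| = 3.

3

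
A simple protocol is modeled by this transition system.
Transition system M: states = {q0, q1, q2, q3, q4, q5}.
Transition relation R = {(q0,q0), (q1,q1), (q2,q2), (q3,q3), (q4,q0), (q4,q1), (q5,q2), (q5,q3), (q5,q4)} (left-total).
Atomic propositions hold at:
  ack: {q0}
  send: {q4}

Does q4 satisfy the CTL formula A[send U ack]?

A[send U ack]: least fixpoint, start Z0 = Sat(ack) = {q0}, add states in Sat(send) with every successor in Z. Already a fixed point.
Sat(A[send U ack]) = {q0}
q4 ∉ Sat(A[send U ack]) = {q0}, so the formula does not hold at q4.

No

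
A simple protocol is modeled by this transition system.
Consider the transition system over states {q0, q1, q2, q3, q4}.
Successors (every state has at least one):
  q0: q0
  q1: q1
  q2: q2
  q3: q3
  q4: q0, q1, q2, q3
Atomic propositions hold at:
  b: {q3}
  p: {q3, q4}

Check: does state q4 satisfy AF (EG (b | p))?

Yes

Sat(b | p) = {q3, q4}
EG (b | p): greatest fixpoint, start Z0 = {q3, q4}, keep only states in Sat with some successor in Z. Already a fixed point.
Sat(EG (b | p)) = {q3, q4}
AF (EG (b | p)): least fixpoint, start Z0 = {q3, q4}, add states with every successor in Z. Already a fixed point.
Sat(AF (EG (b | p))) = {q3, q4}
q4 ∈ Sat(AF (EG (b | p))) = {q3, q4}, so the formula holds at q4.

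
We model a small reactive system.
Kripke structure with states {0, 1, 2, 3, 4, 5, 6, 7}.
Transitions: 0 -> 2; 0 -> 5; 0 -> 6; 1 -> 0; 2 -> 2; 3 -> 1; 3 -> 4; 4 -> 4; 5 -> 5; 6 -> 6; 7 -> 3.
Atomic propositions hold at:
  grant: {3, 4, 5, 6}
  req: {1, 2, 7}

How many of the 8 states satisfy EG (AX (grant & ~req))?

3

Sat(~req) = {0, 3, 4, 5, 6}
Sat(grant & ~req) = {3, 4, 5, 6}
Sat(AX (grant & ~req)) = {s : every successor in {3, 4, 5, 6}} = {4, 5, 6, 7}
EG (AX (grant & ~req)): greatest fixpoint, start Z0 = {4, 5, 6, 7}, keep only states in Sat with some successor in Z. Z1 = {4, 5, 6}; fixed.
Sat(EG (AX (grant & ~req))) = {4, 5, 6}
|Sat(EG (AX (grant & ~req)))| = |{4, 5, 6}| = 3.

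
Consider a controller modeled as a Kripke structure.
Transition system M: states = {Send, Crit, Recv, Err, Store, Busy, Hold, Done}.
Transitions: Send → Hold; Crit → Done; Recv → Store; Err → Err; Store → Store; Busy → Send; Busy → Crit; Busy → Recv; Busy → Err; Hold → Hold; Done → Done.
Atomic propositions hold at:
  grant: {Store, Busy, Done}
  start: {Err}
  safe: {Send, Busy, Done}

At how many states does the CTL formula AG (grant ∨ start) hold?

3

Sat(grant ∨ start) = {Err, Store, Busy, Done}
AG (grant ∨ start): greatest fixpoint, start Z0 = {Err, Store, Busy, Done}, keep only states in Sat with every successor in Z. Z1 = {Err, Store, Done}; fixed.
Sat(AG (grant ∨ start)) = {Err, Store, Done}
|Sat(AG (grant ∨ start))| = |{Err, Store, Done}| = 3.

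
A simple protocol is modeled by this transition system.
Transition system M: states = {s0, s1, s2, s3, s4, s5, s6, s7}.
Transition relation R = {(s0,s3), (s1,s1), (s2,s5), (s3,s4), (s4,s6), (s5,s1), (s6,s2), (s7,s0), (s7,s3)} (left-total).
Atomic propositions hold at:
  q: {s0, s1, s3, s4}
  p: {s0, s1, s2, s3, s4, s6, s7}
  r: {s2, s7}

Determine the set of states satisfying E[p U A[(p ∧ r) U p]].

{s0, s1, s2, s3, s4, s6, s7}

Sat(p ∧ r) = {s2, s7}
A[(p ∧ r) U p]: least fixpoint, start Z0 = Sat(p) = {s0, s1, s2, s3, s4, s6, s7}, add states in Sat(p ∧ r) with every successor in Z. Already a fixed point.
Sat(A[(p ∧ r) U p]) = {s0, s1, s2, s3, s4, s6, s7}
E[p U A[(p ∧ r) U p]]: least fixpoint, start Z0 = Sat(A[(p ∧ r) U p]) = {s0, s1, s2, s3, s4, s6, s7}, add states in Sat(p) with some successor in Z. Already a fixed point.
Sat(E[p U A[(p ∧ r) U p]]) = {s0, s1, s2, s3, s4, s6, s7}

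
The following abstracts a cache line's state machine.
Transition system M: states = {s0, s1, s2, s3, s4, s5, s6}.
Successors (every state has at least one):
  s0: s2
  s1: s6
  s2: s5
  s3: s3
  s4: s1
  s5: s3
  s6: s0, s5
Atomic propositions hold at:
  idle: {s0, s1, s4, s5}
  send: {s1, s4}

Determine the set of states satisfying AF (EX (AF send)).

{s4}

AF send: least fixpoint, start Z0 = {s1, s4}, add states with every successor in Z. Already a fixed point.
Sat(AF send) = {s1, s4}
Sat(EX (AF send)) = {s : some successor in {s1, s4}} = {s4}
AF (EX (AF send)): least fixpoint, start Z0 = {s4}, add states with every successor in Z. Already a fixed point.
Sat(AF (EX (AF send))) = {s4}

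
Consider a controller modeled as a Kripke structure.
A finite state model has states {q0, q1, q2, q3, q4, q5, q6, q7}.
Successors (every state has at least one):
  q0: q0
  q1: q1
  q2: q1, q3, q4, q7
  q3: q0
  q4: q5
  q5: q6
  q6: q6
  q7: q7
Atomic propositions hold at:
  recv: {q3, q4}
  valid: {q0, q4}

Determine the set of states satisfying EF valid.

EF valid: least fixpoint, start Z0 = {q0, q4}, add states with some successor in Z. Z1 = {q0, q2, q3, q4}; fixed.
Sat(EF valid) = {q0, q2, q3, q4}

{q0, q2, q3, q4}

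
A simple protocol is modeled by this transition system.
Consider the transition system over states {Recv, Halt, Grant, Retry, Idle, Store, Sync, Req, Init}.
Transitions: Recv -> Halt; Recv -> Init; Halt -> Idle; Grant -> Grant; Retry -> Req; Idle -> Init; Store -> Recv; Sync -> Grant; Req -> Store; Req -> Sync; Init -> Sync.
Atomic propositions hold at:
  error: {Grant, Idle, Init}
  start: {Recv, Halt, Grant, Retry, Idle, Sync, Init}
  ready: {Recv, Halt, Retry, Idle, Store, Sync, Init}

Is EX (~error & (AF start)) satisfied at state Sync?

Sat(~error) = {Recv, Halt, Retry, Store, Sync, Req}
AF start: least fixpoint, start Z0 = {Recv, Halt, Grant, Retry, Idle, Sync, Init}, add states with every successor in Z. Z1 = {Recv, Halt, Grant, Retry, Idle, Store, Sync, Init}; Z2 = {Recv, Halt, Grant, Retry, Idle, Store, Sync, Req, Init}; fixed.
Sat(AF start) = {Recv, Halt, Grant, Retry, Idle, Store, Sync, Req, Init}
Sat(~error & (AF start)) = {Recv, Halt, Retry, Store, Sync, Req}
Sat(EX (~error & (AF start))) = {s : some successor in {Recv, Halt, Retry, Store, Sync, Req}} = {Recv, Retry, Store, Req, Init}
Sync ∉ Sat(EX (~error & (AF start))) = {Recv, Retry, Store, Req, Init}, so the formula does not hold at Sync.

No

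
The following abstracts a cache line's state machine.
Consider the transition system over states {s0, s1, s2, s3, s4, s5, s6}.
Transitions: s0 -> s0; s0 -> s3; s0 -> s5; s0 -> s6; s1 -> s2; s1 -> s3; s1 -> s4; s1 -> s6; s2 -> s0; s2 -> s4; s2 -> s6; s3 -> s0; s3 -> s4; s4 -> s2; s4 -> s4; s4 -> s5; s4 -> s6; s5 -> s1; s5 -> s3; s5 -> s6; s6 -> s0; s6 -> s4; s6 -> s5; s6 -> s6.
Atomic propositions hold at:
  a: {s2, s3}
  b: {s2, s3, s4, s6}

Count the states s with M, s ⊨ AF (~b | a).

5

Sat(~b) = {s0, s1, s5}
Sat(~b | a) = {s0, s1, s2, s3, s5}
AF (~b | a): least fixpoint, start Z0 = {s0, s1, s2, s3, s5}, add states with every successor in Z. Already a fixed point.
Sat(AF (~b | a)) = {s0, s1, s2, s3, s5}
|Sat(AF (~b | a))| = |{s0, s1, s2, s3, s5}| = 5.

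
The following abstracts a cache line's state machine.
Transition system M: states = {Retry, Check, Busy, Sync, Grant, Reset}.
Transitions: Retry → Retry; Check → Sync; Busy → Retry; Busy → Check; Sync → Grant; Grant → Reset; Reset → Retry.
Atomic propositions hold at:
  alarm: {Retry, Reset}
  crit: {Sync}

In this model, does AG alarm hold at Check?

No

AG alarm: greatest fixpoint, start Z0 = {Retry, Reset}, keep only states in Sat with every successor in Z. Already a fixed point.
Sat(AG alarm) = {Retry, Reset}
Check ∉ Sat(AG alarm) = {Retry, Reset}, so the formula does not hold at Check.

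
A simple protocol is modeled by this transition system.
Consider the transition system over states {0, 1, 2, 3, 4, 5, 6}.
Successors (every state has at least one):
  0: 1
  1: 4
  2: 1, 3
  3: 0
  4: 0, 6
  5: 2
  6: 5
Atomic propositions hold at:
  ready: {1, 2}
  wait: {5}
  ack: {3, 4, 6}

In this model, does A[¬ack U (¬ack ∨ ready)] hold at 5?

Sat(¬ack) = {0, 1, 2, 5}
Sat(¬ack ∨ ready) = {0, 1, 2, 5}
A[¬ack U (¬ack ∨ ready)]: least fixpoint, start Z0 = Sat((¬ack ∨ ready)) = {0, 1, 2, 5}, add states in Sat(¬ack) with every successor in Z. Already a fixed point.
Sat(A[¬ack U (¬ack ∨ ready)]) = {0, 1, 2, 5}
5 ∈ Sat(A[¬ack U (¬ack ∨ ready)]) = {0, 1, 2, 5}, so the formula holds at 5.

Yes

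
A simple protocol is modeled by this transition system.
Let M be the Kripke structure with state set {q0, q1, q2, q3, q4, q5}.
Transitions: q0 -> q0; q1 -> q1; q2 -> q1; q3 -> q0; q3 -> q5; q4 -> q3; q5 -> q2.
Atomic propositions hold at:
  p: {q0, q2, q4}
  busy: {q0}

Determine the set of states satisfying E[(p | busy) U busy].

{q0}

Sat(p | busy) = {q0, q2, q4}
E[(p | busy) U busy]: least fixpoint, start Z0 = Sat(busy) = {q0}, add states in Sat(p | busy) with some successor in Z. Already a fixed point.
Sat(E[(p | busy) U busy]) = {q0}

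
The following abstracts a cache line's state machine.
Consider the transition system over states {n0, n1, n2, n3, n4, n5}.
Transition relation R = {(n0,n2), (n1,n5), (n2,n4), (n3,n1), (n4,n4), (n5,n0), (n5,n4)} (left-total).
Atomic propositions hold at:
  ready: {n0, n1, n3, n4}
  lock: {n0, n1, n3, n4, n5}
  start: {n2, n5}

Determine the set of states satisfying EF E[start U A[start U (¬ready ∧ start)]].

{n0, n1, n2, n3, n5}

Sat(¬ready) = {n2, n5}
Sat(¬ready ∧ start) = {n2, n5}
A[start U (¬ready ∧ start)]: least fixpoint, start Z0 = Sat((¬ready ∧ start)) = {n2, n5}, add states in Sat(start) with every successor in Z. Already a fixed point.
Sat(A[start U (¬ready ∧ start)]) = {n2, n5}
E[start U A[start U (¬ready ∧ start)]]: least fixpoint, start Z0 = Sat(A[start U (¬ready ∧ start)]) = {n2, n5}, add states in Sat(start) with some successor in Z. Already a fixed point.
Sat(E[start U A[start U (¬ready ∧ start)]]) = {n2, n5}
EF E[start U A[start U (¬ready ∧ start)]]: least fixpoint, start Z0 = {n2, n5}, add states with some successor in Z. Z1 = {n0, n1, n2, n5}; Z2 = {n0, n1, n2, n3, n5}; fixed.
Sat(EF E[start U A[start U (¬ready ∧ start)]]) = {n0, n1, n2, n3, n5}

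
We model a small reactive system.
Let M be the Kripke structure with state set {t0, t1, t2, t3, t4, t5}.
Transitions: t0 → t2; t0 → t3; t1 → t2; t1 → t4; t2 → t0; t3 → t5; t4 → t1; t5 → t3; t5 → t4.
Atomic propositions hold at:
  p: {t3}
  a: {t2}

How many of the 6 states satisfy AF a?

AF a: least fixpoint, start Z0 = {t2}, add states with every successor in Z. Already a fixed point.
Sat(AF a) = {t2}
|Sat(AF a)| = |{t2}| = 1.

1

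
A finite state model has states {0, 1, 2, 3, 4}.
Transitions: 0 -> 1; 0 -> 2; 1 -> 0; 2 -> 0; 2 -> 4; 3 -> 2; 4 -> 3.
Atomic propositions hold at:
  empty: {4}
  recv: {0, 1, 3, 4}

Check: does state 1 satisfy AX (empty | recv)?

Yes

Sat(empty | recv) = {0, 1, 3, 4}
Sat(AX (empty | recv)) = {s : every successor in {0, 1, 3, 4}} = {1, 2, 4}
1 ∈ Sat(AX (empty | recv)) = {1, 2, 4}, so the formula holds at 1.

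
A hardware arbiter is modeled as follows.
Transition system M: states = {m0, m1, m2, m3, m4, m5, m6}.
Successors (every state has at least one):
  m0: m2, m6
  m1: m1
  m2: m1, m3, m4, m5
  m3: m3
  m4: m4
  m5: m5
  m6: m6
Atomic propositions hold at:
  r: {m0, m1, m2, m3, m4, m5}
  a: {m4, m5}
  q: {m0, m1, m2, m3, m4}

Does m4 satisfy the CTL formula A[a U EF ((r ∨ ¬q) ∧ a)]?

Sat(¬q) = {m5, m6}
Sat(r ∨ ¬q) = {m0, m1, m2, m3, m4, m5, m6}
Sat((r ∨ ¬q) ∧ a) = {m4, m5}
EF ((r ∨ ¬q) ∧ a): least fixpoint, start Z0 = {m4, m5}, add states with some successor in Z. Z1 = {m2, m4, m5}; Z2 = {m0, m2, m4, m5}; fixed.
Sat(EF ((r ∨ ¬q) ∧ a)) = {m0, m2, m4, m5}
A[a U EF ((r ∨ ¬q) ∧ a)]: least fixpoint, start Z0 = Sat(EF ((r ∨ ¬q) ∧ a)) = {m0, m2, m4, m5}, add states in Sat(a) with every successor in Z. Already a fixed point.
Sat(A[a U EF ((r ∨ ¬q) ∧ a)]) = {m0, m2, m4, m5}
m4 ∈ Sat(A[a U EF ((r ∨ ¬q) ∧ a)]) = {m0, m2, m4, m5}, so the formula holds at m4.

Yes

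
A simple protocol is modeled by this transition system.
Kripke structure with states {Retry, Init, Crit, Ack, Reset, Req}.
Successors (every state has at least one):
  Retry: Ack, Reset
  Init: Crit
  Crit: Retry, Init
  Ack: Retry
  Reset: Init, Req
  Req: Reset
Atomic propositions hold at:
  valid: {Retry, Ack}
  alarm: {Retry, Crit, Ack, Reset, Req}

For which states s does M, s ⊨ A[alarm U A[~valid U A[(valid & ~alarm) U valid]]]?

{Retry, Ack}

Sat(~valid) = {Init, Crit, Reset, Req}
Sat(~alarm) = {Init}
Sat(valid & ~alarm) = ∅
A[(valid & ~alarm) U valid]: least fixpoint, start Z0 = Sat(valid) = {Retry, Ack}, add states in Sat(valid & ~alarm) with every successor in Z. Already a fixed point.
Sat(A[(valid & ~alarm) U valid]) = {Retry, Ack}
A[~valid U A[(valid & ~alarm) U valid]]: least fixpoint, start Z0 = Sat(A[(valid & ~alarm) U valid]) = {Retry, Ack}, add states in Sat(~valid) with every successor in Z. Already a fixed point.
Sat(A[~valid U A[(valid & ~alarm) U valid]]) = {Retry, Ack}
A[alarm U A[~valid U A[(valid & ~alarm) U valid]]]: least fixpoint, start Z0 = Sat(A[~valid U A[(valid & ~alarm) U valid]]) = {Retry, Ack}, add states in Sat(alarm) with every successor in Z. Already a fixed point.
Sat(A[alarm U A[~valid U A[(valid & ~alarm) U valid]]]) = {Retry, Ack}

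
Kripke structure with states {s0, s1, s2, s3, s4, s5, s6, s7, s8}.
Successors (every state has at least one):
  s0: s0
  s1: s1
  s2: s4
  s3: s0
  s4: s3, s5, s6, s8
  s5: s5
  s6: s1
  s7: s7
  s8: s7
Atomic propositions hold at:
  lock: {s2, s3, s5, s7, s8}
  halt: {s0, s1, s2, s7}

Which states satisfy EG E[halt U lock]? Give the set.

{s5, s7, s8}

E[halt U lock]: least fixpoint, start Z0 = Sat(lock) = {s2, s3, s5, s7, s8}, add states in Sat(halt) with some successor in Z. Already a fixed point.
Sat(E[halt U lock]) = {s2, s3, s5, s7, s8}
EG E[halt U lock]: greatest fixpoint, start Z0 = {s2, s3, s5, s7, s8}, keep only states in Sat with some successor in Z. Z1 = {s5, s7, s8}; fixed.
Sat(EG E[halt U lock]) = {s5, s7, s8}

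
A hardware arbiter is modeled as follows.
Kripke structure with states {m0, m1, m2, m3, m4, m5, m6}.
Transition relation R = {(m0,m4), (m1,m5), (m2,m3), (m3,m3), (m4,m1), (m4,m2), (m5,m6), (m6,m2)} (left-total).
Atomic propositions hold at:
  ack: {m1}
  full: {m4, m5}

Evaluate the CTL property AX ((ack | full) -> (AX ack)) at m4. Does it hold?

No

Sat(ack | full) = {m1, m4, m5}
Sat(AX ack) = {s : every successor in {m1}} = ∅
Sat((ack | full) -> (AX ack)) = {m0, m2, m3, m6}
Sat(AX ((ack | full) -> (AX ack))) = {s : every successor in {m0, m2, m3, m6}} = {m2, m3, m5, m6}
m4 ∉ Sat(AX ((ack | full) -> (AX ack))) = {m2, m3, m5, m6}, so the formula does not hold at m4.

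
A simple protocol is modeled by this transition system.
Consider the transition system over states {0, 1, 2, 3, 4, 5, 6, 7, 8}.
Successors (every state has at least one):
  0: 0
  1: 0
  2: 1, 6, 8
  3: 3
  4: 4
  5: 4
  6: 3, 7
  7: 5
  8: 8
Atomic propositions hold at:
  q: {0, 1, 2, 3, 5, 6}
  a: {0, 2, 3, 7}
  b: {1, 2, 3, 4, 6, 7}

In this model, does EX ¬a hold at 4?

Sat(¬a) = {1, 4, 5, 6, 8}
Sat(EX ¬a) = {s : some successor in {1, 4, 5, 6, 8}} = {2, 4, 5, 7, 8}
4 ∈ Sat(EX ¬a) = {2, 4, 5, 7, 8}, so the formula holds at 4.

Yes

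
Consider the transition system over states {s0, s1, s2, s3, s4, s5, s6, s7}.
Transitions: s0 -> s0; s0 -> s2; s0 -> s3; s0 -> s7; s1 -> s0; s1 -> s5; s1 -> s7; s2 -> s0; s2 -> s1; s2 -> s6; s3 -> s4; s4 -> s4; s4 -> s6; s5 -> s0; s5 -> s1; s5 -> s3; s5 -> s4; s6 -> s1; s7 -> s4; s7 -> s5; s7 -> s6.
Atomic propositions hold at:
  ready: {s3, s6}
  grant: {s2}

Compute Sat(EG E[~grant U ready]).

Sat(~grant) = {s0, s1, s3, s4, s5, s6, s7}
E[~grant U ready]: least fixpoint, start Z0 = Sat(ready) = {s3, s6}, add states in Sat(~grant) with some successor in Z. Z1 = {s0, s3, s4, s5, s6, s7}; Z2 = {s0, s1, s3, s4, s5, s6, s7}; fixed.
Sat(E[~grant U ready]) = {s0, s1, s3, s4, s5, s6, s7}
EG E[~grant U ready]: greatest fixpoint, start Z0 = {s0, s1, s3, s4, s5, s6, s7}, keep only states in Sat with some successor in Z. Already a fixed point.
Sat(EG E[~grant U ready]) = {s0, s1, s3, s4, s5, s6, s7}

{s0, s1, s3, s4, s5, s6, s7}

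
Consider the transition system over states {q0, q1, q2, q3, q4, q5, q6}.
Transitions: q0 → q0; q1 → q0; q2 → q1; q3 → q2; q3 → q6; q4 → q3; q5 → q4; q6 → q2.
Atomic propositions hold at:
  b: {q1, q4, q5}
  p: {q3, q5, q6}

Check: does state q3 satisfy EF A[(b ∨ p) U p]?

Yes

Sat(b ∨ p) = {q1, q3, q4, q5, q6}
A[(b ∨ p) U p]: least fixpoint, start Z0 = Sat(p) = {q3, q5, q6}, add states in Sat(b ∨ p) with every successor in Z. Z1 = {q3, q4, q5, q6}; fixed.
Sat(A[(b ∨ p) U p]) = {q3, q4, q5, q6}
EF A[(b ∨ p) U p]: least fixpoint, start Z0 = {q3, q4, q5, q6}, add states with some successor in Z. Already a fixed point.
Sat(EF A[(b ∨ p) U p]) = {q3, q4, q5, q6}
q3 ∈ Sat(EF A[(b ∨ p) U p]) = {q3, q4, q5, q6}, so the formula holds at q3.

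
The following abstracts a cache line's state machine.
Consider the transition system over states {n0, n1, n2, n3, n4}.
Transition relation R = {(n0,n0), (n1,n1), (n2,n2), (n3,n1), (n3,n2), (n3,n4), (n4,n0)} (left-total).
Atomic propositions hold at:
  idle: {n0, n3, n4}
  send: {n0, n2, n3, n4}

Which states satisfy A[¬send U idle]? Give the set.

{n0, n3, n4}

Sat(¬send) = {n1}
A[¬send U idle]: least fixpoint, start Z0 = Sat(idle) = {n0, n3, n4}, add states in Sat(¬send) with every successor in Z. Already a fixed point.
Sat(A[¬send U idle]) = {n0, n3, n4}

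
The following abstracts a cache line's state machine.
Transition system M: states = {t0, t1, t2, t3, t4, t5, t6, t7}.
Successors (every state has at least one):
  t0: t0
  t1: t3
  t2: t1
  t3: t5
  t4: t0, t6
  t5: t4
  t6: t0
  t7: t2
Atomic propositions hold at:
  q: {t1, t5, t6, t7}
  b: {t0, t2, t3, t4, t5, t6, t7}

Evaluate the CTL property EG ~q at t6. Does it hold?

Sat(~q) = {t0, t2, t3, t4}
EG ~q: greatest fixpoint, start Z0 = {t0, t2, t3, t4}, keep only states in Sat with some successor in Z. Z1 = {t0, t4}; fixed.
Sat(EG ~q) = {t0, t4}
t6 ∉ Sat(EG ~q) = {t0, t4}, so the formula does not hold at t6.

No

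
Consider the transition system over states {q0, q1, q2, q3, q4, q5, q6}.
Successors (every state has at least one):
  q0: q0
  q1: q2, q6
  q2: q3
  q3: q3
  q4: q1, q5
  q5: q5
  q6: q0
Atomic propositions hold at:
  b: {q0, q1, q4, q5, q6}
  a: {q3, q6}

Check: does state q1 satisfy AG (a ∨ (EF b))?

EF b: least fixpoint, start Z0 = {q0, q1, q4, q5, q6}, add states with some successor in Z. Already a fixed point.
Sat(EF b) = {q0, q1, q4, q5, q6}
Sat(a ∨ (EF b)) = {q0, q1, q3, q4, q5, q6}
AG (a ∨ (EF b)): greatest fixpoint, start Z0 = {q0, q1, q3, q4, q5, q6}, keep only states in Sat with every successor in Z. Z1 = {q0, q3, q4, q5, q6}; Z2 = {q0, q3, q5, q6}; fixed.
Sat(AG (a ∨ (EF b))) = {q0, q3, q5, q6}
q1 ∉ Sat(AG (a ∨ (EF b))) = {q0, q3, q5, q6}, so the formula does not hold at q1.

No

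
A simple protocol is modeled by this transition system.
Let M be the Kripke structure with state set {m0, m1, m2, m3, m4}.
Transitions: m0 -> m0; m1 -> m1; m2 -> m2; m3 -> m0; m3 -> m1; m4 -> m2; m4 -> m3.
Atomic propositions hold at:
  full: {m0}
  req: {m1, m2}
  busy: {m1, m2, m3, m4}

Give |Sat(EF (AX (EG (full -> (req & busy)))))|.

Sat(req & busy) = {m1, m2}
Sat(full -> (req & busy)) = {m1, m2, m3, m4}
EG (full -> (req & busy)): greatest fixpoint, start Z0 = {m1, m2, m3, m4}, keep only states in Sat with some successor in Z. Already a fixed point.
Sat(EG (full -> (req & busy))) = {m1, m2, m3, m4}
Sat(AX (EG (full -> (req & busy)))) = {s : every successor in {m1, m2, m3, m4}} = {m1, m2, m4}
EF (AX (EG (full -> (req & busy)))): least fixpoint, start Z0 = {m1, m2, m4}, add states with some successor in Z. Z1 = {m1, m2, m3, m4}; fixed.
Sat(EF (AX (EG (full -> (req & busy))))) = {m1, m2, m3, m4}
|Sat(EF (AX (EG (full -> (req & busy)))))| = |{m1, m2, m3, m4}| = 4.

4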